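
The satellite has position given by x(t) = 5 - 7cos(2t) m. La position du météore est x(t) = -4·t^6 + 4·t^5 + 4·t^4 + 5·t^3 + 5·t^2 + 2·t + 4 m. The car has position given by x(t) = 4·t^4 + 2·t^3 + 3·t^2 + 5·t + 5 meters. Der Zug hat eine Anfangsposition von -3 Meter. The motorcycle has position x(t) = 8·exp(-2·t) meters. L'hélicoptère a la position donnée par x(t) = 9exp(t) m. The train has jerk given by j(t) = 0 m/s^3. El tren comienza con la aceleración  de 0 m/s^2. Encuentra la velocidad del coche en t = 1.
Para resolver esto, necesitamos tomar 1 derivada de nuestra ecuación de la posición x(t) = 4·t^4 + 2·t^3 + 3·t^2 + 5·t + 5. La derivada de la posición da la velocidad: v(t) = 16·t^3 + 6·t^2 + 6·t + 5. Tenemos la velocidad v(t) = 16·t^3 + 6·t^2 + 6·t + 5. Sustituyendo t = 1: v(1) = 33.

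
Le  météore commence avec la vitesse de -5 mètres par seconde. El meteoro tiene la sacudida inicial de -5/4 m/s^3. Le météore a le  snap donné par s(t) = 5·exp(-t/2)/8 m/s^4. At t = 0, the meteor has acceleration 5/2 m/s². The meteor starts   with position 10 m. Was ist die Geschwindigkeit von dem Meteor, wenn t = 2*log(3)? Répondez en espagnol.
Debemos encontrar la antiderivada de nuestra ecuación del snap s(t) = 5·exp(-t/2)/8 3 veces. La antiderivada del snap es la sacudida. Usando j(0) = -5/4, obtenemos j(t) = -5·exp(-t/2)/4. Tomando ∫j(t)dt y aplicando a(0) = 5/2, encontramos a(t) = 5·exp(-t/2)/2. Tomando ∫a(t)dt y aplicando v(0) = -5, encontramos v(t) = -5·exp(-t/2). Usando v(t) = -5·exp(-t/2) y sustituyendo t = 2*log(3), encontramos v = -5/3.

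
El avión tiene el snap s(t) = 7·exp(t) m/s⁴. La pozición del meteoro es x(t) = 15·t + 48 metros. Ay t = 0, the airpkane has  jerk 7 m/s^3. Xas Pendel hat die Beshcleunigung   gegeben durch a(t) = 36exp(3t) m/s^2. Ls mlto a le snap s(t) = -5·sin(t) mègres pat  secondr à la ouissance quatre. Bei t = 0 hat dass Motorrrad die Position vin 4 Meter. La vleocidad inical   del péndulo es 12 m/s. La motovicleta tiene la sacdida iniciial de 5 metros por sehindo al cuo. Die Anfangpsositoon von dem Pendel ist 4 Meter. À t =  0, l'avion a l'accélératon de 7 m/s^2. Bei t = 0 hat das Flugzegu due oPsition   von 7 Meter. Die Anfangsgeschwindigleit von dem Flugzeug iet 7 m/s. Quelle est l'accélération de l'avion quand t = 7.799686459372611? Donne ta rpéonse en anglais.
We must find the integral of our snap equation s(t) = 7·exp(t) 2 times. Integrating snap and using the initial condition j(0) = 7, we get j(t) = 7·exp(t). Taking ∫j(t)dt and applying a(0) = 7, we find a(t) = 7·exp(t). Using a(t) = 7·exp(t) and substituting t = 7.799686459372611, we find a = 17078.8580879119.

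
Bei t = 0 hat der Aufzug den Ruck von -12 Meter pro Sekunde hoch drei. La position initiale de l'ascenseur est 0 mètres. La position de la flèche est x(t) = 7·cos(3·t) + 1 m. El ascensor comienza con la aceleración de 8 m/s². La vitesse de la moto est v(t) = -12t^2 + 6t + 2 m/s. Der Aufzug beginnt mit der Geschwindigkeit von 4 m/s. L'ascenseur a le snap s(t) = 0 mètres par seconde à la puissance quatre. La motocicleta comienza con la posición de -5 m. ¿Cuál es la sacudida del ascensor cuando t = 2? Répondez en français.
Nous devons intégrer notre équation du snap s(t) = 0 1 fois. En intégrant le snap et en utilisant la condition initiale j(0) = -12, nous obtenons j(t) = -12. De l'équation du jerk j(t) = -12, nous substituons t = 2 pour obtenir j = -12.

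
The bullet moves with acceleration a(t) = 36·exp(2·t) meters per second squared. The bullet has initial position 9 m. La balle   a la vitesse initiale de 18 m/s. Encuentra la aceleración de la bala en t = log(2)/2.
Usando a(t) = 36·exp(2·t) y sustituyendo t = log(2)/2, encontramos a = 72.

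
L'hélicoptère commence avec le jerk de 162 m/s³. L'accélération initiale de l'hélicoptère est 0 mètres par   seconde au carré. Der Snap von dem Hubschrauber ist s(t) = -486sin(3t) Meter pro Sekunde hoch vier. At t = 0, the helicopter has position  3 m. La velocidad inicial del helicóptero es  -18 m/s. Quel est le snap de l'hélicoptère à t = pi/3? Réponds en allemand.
Mit s(t) = -486·sin(3·t) und Einsetzen von t = pi/3, finden wir s = 0.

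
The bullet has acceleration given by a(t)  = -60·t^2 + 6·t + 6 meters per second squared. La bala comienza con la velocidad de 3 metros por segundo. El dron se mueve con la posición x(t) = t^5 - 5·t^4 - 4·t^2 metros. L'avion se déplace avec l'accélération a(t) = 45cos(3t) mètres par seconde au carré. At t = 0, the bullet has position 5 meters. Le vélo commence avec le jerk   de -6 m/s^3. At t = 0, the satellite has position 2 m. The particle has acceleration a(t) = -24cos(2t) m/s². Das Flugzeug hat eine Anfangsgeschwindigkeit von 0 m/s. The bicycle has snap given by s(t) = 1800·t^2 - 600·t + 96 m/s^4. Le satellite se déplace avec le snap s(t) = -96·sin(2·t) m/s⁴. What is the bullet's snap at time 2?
We must differentiate our acceleration equation a(t) = -60·t^2 + 6·t + 6 2 times. The derivative of acceleration gives jerk: j(t) = 6 - 120·t. The derivative of jerk gives snap: s(t) = -120. Using s(t) = -120 and substituting t = 2, we find s = -120.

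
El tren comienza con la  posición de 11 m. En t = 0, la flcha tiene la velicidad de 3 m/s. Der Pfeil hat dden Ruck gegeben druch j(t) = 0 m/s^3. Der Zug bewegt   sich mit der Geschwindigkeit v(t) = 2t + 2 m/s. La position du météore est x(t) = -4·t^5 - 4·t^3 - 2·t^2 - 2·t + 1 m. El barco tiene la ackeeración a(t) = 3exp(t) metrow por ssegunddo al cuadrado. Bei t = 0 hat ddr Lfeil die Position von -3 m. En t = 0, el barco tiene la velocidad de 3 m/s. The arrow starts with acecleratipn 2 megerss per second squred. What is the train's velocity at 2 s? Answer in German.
Aus der Gleichung für die Geschwindigkeit v(t) = 2·t + 2, setzen wir t = 2 ein und erhalten v = 6.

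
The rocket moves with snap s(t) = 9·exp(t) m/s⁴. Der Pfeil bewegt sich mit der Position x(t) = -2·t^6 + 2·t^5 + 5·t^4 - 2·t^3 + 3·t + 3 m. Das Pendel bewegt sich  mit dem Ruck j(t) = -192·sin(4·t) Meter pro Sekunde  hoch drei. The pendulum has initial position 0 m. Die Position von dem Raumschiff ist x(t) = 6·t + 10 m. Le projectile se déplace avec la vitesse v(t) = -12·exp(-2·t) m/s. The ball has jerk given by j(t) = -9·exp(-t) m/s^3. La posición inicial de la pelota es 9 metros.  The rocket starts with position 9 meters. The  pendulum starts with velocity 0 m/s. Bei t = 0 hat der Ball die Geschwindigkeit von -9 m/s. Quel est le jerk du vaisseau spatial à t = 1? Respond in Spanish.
Para resolver esto, necesitamos tomar 3 derivadas de nuestra ecuación de la posición x(t) = 6·t + 10. Tomando d/dt de x(t), encontramos v(t) = 6. Tomando d/dt de v(t), encontramos a(t) = 0. La derivada de la aceleración da la sacudida: j(t) = 0. Tenemos la sacudida j(t) = 0. Sustituyendo t = 1: j(1) = 0.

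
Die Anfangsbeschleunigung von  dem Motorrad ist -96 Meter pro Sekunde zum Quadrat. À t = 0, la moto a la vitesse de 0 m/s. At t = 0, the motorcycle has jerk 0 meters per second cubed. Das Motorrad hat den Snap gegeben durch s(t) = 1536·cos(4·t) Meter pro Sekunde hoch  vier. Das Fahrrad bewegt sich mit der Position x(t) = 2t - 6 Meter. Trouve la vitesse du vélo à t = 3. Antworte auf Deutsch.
Ausgehend von der Position x(t) = 2·t - 6, nehmen wir 1 Ableitung. Durch Ableiten von der Position erhalten wir die Geschwindigkeit: v(t) = 2. Mit v(t) = 2 und Einsetzen von t = 3, finden wir v = 2.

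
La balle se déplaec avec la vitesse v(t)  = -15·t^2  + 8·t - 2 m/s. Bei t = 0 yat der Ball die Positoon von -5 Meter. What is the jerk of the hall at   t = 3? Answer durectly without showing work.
The answer is -30.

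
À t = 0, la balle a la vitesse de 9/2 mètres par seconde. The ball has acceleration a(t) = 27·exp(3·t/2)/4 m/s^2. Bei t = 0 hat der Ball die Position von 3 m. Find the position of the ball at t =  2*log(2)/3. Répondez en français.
En partant de l'accélération a(t) = 27·exp(3·t/2)/4, nous prenons 2 intégrales. La primitive de l'accélération est la vitesse. En utilisant v(0) = 9/2, nous obtenons v(t) = 9·exp(3·t/2)/2. En intégrant la vitesse et en utilisant la condition initiale x(0) = 3, nous obtenons x(t) = 3·exp(3·t/2). En utilisant x(t) = 3·exp(3·t/2) et en substituant t = 2*log(2)/3, nous trouvons x = 6.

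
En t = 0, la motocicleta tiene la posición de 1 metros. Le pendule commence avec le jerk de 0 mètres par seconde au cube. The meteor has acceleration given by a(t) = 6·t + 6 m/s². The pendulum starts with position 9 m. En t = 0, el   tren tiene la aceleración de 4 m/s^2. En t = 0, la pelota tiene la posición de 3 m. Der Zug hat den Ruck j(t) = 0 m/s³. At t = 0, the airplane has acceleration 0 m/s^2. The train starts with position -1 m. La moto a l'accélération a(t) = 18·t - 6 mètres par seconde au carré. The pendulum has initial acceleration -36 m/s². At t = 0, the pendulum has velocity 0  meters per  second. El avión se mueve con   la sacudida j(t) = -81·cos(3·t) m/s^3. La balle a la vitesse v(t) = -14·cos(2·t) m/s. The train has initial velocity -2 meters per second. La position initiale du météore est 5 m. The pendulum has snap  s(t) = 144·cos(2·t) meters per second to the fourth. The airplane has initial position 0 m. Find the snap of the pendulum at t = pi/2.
Using s(t) = 144·cos(2·t) and substituting t = pi/2, we find s = -144.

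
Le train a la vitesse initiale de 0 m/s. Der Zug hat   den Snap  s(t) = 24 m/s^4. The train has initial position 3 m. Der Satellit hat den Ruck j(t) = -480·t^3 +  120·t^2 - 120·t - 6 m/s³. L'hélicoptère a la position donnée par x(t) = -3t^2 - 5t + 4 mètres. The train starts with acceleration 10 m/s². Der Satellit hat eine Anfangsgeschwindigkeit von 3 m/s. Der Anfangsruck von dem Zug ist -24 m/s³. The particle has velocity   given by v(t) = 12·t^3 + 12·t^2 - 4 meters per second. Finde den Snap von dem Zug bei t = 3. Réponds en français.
En utilisant s(t) = 24 et en substituant t = 3, nous trouvons s = 24.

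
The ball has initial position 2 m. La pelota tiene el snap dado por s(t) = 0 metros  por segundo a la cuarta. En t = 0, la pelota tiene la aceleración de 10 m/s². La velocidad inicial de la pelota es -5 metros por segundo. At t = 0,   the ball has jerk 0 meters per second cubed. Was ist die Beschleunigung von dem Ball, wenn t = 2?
Wir müssen unsere Gleichung für den Snap s(t) = 0 2-mal integrieren. Die Stammfunktion von dem Snap, mit j(0) = 0, ergibt den Ruck: j(t) = 0. Die Stammfunktion von dem Ruck, mit a(0) = 10, ergibt die Beschleunigung: a(t) = 10. Aus der Gleichung für die Beschleunigung a(t) = 10, setzen wir t = 2 ein und erhalten a = 10.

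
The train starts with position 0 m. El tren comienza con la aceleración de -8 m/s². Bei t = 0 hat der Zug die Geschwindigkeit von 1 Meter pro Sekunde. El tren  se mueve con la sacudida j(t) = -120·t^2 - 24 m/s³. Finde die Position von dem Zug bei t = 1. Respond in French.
Nous devons intégrer notre équation du jerk j(t) = -120·t^2 - 24 3 fois. La primitive du jerk est l'accélération. En utilisant a(0) = -8, nous obtenons a(t) = -40·t^3 - 24·t - 8. La primitive de l'accélération est la vitesse. En utilisant v(0) = 1, nous obtenons v(t) = -10·t^4 - 12·t^2 - 8·t + 1. La primitive de la vitesse est la position. En utilisant x(0) = 0, nous obtenons x(t) = -2·t^5 - 4·t^3 - 4·t^2 + t. En utilisant x(t) = -2·t^5 - 4·t^3 - 4·t^2 + t et en substituant t = 1, nous trouvons x = -9.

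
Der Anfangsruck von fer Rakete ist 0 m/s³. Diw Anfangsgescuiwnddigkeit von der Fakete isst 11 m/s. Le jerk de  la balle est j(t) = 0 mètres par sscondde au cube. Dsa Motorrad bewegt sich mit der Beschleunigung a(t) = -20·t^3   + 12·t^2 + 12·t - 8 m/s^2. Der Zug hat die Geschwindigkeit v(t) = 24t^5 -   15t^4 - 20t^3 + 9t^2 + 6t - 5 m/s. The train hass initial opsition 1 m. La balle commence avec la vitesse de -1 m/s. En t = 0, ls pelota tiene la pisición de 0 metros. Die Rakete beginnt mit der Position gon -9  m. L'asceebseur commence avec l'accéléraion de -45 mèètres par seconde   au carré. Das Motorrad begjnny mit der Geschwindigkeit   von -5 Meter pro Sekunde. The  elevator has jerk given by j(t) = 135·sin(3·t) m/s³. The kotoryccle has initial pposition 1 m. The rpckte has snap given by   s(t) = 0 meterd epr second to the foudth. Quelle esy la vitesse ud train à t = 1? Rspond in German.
Mit v(t) = 24·t^5 - 15·t^4 - 20·t^3 + 9·t^2 + 6·t - 5 und Einsetzen von t = 1, finden wir v = -1.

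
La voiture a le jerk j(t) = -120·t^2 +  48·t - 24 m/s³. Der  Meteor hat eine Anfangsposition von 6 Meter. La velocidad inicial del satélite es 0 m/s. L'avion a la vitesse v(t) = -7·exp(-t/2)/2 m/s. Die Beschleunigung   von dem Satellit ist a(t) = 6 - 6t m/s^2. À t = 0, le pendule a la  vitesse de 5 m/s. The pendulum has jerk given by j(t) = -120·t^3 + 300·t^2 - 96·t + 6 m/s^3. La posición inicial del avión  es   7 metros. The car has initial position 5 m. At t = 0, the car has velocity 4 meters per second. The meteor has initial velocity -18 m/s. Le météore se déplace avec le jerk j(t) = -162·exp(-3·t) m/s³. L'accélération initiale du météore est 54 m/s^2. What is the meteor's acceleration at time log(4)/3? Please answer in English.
To find the answer, we compute 1 antiderivative of j(t) = -162·exp(-3·t). The integral of jerk is acceleration. Using a(0) = 54, we get a(t) = 54·exp(-3·t). We have acceleration a(t) = 54·exp(-3·t). Substituting t = log(4)/3: a(log(4)/3) = 27/2.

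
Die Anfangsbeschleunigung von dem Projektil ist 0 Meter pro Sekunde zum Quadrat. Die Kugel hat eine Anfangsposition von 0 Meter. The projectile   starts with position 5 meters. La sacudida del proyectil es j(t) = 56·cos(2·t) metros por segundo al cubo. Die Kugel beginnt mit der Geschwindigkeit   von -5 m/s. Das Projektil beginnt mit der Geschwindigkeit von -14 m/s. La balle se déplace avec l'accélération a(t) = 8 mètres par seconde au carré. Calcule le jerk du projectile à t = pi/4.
De l'équation du jerk j(t) = 56·cos(2·t), nous substituons t = pi/4 pour obtenir j = 0.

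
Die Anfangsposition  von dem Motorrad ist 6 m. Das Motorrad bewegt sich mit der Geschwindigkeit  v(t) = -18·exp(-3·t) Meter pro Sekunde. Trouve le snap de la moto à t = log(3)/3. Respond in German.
Ausgehend von der Geschwindigkeit v(t) = -18·exp(-3·t), nehmen wir 3 Ableitungen. Die Ableitung von der Geschwindigkeit ergibt die Beschleunigung: a(t) = 54·exp(-3·t). Mit d/dt von a(t) finden wir j(t) = -162·exp(-3·t). Mit d/dt von j(t) finden wir s(t) = 486·exp(-3·t). Aus der Gleichung für den Snap s(t) = 486·exp(-3·t), setzen wir t = log(3)/3 ein und erhalten s = 162.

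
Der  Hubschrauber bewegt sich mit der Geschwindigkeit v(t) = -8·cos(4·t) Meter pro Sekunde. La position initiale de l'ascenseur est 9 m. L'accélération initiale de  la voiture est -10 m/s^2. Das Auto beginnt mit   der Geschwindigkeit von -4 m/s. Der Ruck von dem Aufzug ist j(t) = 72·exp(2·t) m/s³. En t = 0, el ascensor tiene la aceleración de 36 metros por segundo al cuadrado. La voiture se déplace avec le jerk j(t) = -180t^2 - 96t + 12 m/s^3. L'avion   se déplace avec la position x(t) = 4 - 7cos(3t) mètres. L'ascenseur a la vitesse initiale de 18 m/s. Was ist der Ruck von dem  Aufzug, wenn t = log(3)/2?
Wir haben den Ruck j(t) = 72·exp(2·t). Durch Einsetzen von t = log(3)/2: j(log(3)/2) = 216.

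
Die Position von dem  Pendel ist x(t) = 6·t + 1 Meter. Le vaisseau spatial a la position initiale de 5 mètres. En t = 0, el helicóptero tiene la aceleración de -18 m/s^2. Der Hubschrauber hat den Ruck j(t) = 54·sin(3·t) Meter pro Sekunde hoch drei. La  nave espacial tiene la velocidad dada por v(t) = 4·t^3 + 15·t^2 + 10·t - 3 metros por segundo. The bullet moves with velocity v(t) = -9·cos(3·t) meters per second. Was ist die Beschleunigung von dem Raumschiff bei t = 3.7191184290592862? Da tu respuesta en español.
Para resolver esto, necesitamos tomar 1 derivada de nuestra ecuación de la velocidad v(t) = 4·t^3 + 15·t^2 + 10·t - 3. La derivada de la velocidad da la aceleración: a(t) = 12·t^2 + 30·t + 10. De la ecuación de la aceleración a(t) = 12·t^2 + 30·t + 10, sustituimos t = 3.7191184290592862 para obtener a = 287.555655544200.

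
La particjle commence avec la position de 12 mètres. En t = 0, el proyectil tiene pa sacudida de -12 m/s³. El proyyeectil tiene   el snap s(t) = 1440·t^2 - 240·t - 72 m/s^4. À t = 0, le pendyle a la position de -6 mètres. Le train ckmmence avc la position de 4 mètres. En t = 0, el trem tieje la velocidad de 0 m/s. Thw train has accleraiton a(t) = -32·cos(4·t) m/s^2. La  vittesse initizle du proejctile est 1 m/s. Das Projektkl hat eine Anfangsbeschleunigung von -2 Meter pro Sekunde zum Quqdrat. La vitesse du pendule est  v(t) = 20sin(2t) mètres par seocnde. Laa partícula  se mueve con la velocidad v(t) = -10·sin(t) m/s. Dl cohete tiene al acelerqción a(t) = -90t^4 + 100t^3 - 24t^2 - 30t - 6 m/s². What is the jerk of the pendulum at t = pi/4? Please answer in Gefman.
Wir müssen unsere Gleichung für die Geschwindigkeit v(t) = 20·sin(2·t) 2-mal ableiten. Mit d/dt von v(t) finden wir a(t) = 40·cos(2·t). Die Ableitung von der Beschleunigung ergibt den Ruck: j(t) = -80·sin(2·t). Mit j(t) = -80·sin(2·t) und Einsetzen von t = pi/4, finden wir j = -80.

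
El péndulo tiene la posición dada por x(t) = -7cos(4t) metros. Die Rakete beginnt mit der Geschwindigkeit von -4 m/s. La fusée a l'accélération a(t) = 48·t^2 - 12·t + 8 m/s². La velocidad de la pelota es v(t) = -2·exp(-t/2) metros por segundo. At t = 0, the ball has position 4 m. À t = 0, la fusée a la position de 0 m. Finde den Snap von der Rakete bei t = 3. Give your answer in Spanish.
Partiendo de la aceleración a(t) = 48·t^2 - 12·t + 8, tomamos 2 derivadas. La derivada de la aceleración da la sacudida: j(t) = 96·t - 12. Derivando la sacudida, obtenemos el snap: s(t) = 96. De la ecuación del snap s(t) = 96, sustituimos t = 3 para obtener s = 96.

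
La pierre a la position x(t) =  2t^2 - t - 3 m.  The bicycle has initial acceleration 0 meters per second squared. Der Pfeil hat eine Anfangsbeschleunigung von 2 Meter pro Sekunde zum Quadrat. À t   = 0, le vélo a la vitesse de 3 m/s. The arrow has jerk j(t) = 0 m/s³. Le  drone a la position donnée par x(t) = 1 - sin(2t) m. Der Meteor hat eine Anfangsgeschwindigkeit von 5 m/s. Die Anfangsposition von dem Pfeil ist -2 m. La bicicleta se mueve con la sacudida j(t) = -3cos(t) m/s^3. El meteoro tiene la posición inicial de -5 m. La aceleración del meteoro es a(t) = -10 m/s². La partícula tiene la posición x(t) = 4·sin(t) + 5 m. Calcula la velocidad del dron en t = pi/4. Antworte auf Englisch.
Starting from position x(t) = 1 - sin(2·t), we take 1 derivative. The derivative of position gives velocity: v(t) = -2·cos(2·t). We have velocity v(t) = -2·cos(2·t). Substituting t = pi/4: v(pi/4) = 0.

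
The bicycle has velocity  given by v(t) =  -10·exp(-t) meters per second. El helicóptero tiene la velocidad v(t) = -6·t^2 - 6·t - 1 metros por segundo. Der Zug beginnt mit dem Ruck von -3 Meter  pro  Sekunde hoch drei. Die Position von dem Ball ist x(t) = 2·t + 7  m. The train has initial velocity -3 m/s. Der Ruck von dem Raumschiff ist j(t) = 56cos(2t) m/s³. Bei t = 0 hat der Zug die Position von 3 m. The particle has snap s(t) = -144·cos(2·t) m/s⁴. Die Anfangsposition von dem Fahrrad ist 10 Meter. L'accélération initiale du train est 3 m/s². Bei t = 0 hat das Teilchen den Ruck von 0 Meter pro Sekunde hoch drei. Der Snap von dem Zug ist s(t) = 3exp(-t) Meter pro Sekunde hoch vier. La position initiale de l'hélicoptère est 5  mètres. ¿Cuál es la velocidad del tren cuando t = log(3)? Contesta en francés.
Pour résoudre ceci, nous devons prendre 3 primitives de notre équation du snap s(t) = 3·exp(-t). En intégrant le snap et en utilisant la condition initiale j(0) = -3, nous obtenons j(t) = -3·exp(-t). L'intégrale du jerk, avec a(0) = 3, donne l'accélération: a(t) = 3·exp(-t). En prenant ∫a(t)dt et en appliquant v(0) = -3, nous trouvons v(t) = -3·exp(-t). Nous avons la vitesse v(t) = -3·exp(-t). En substituant t = log(3): v(log(3)) = -1.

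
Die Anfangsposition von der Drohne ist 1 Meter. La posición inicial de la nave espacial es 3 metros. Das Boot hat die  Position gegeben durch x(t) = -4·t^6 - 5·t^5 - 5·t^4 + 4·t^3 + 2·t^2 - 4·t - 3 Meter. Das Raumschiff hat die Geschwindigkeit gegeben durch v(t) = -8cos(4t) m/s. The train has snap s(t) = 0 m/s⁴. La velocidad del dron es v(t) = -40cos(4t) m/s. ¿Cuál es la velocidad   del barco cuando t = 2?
Para resolver esto, necesitamos tomar 1 derivada de nuestra ecuación de la posición x(t) = -4·t^6 - 5·t^5 - 5·t^4 + 4·t^3 + 2·t^2 - 4·t - 3. Derivando la posición, obtenemos la velocidad: v(t) = -24·t^5 - 25·t^4 - 20·t^3 + 12·t^2 + 4·t - 4. Tenemos la velocidad v(t) = -24·t^5 - 25·t^4 - 20·t^3 + 12·t^2 + 4·t - 4. Sustituyendo t = 2: v(2) = -1276.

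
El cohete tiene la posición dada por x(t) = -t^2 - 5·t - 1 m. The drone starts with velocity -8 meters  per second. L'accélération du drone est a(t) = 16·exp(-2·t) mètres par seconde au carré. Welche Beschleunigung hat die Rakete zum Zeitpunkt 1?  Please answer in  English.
Starting from position x(t) = -t^2 - 5·t - 1, we take 2 derivatives. Differentiating position, we get velocity: v(t) = -2·t - 5. Differentiating velocity, we get acceleration: a(t) = -2. From the given acceleration equation a(t) = -2, we substitute t = 1 to get a = -2.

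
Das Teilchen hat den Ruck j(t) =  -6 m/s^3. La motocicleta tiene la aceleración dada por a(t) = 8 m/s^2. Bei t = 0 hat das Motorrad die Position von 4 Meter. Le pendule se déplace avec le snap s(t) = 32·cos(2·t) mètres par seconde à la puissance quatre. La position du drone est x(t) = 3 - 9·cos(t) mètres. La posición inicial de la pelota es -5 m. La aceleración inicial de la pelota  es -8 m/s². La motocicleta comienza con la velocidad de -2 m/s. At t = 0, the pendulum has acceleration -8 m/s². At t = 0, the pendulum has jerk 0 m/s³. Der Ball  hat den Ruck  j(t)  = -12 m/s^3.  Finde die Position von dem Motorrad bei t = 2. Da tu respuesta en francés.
En partant de l'accélération a(t) = 8, nous prenons 2 intégrales. En intégrant l'accélération et en utilisant la condition initiale v(0) = -2, nous obtenons v(t) = 8·t - 2. En intégrant la vitesse et en utilisant la condition initiale x(0) = 4, nous obtenons x(t) = 4·t^2 - 2·t + 4. En utilisant x(t) = 4·t^2 - 2·t + 4 et en substituant t = 2, nous trouvons x = 16.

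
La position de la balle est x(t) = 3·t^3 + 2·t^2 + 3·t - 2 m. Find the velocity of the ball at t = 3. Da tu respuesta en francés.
Pour résoudre ceci, nous devons prendre 1 dérivée de notre équation de la position x(t) = 3·t^3 + 2·t^2 + 3·t - 2. La dérivée de la position donne la vitesse: v(t) = 9·t^2 + 4·t + 3. De l'équation de la vitesse v(t) = 9·t^2 + 4·t + 3, nous substituons t = 3 pour obtenir v = 96.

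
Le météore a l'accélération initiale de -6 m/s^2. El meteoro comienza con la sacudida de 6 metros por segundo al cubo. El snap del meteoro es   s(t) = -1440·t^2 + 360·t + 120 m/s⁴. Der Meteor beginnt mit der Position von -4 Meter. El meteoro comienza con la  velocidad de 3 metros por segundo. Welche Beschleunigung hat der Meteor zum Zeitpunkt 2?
Ausgehend von dem Snap s(t) = -1440·t^2 + 360·t + 120, nehmen wir 2 Integrale. Das Integral von dem Snap ist der Ruck. Mit j(0) = 6 erhalten wir j(t) = -480·t^3 + 180·t^2 + 120·t + 6. Das Integral von dem Ruck, mit a(0) = -6, ergibt die Beschleunigung: a(t) = -120·t^4 + 60·t^3 + 60·t^2 + 6·t - 6. Wir haben die Beschleunigung a(t) = -120·t^4 + 60·t^3 + 60·t^2 + 6·t - 6. Durch Einsetzen von t = 2: a(2) = -1194.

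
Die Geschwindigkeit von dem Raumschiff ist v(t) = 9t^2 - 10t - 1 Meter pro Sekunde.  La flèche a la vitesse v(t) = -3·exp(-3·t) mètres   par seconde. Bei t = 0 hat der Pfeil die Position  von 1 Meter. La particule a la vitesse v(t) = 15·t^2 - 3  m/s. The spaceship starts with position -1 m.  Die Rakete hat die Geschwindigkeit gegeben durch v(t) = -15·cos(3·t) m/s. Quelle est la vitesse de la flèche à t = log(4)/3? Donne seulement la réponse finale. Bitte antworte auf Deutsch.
Die Geschwindigkeit bei t = log(4)/3 ist v = -3/4.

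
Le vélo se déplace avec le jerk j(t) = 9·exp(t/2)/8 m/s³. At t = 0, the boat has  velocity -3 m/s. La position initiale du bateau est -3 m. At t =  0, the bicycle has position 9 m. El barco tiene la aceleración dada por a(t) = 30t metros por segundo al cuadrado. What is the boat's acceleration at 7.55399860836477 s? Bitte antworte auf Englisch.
Using a(t) = 30·t and substituting t = 7.55399860836477, we find a = 226.619958250943.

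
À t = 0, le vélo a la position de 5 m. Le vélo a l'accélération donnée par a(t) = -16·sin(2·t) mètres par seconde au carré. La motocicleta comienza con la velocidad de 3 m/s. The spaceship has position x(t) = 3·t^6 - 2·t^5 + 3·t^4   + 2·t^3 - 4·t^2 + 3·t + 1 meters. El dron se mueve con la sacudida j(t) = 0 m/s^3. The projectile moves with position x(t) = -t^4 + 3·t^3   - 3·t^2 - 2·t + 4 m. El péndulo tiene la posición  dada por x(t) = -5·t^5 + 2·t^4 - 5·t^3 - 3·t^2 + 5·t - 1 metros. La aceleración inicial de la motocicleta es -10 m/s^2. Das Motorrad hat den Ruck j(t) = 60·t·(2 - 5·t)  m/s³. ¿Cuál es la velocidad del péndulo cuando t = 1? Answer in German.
Ausgehend von der Position x(t) = -5·t^5 + 2·t^4 - 5·t^3 - 3·t^2 + 5·t - 1, nehmen wir 1 Ableitung. Die Ableitung von der Position ergibt die Geschwindigkeit: v(t) = -25·t^4 + 8·t^3 - 15·t^2 - 6·t + 5. Wir haben die Geschwindigkeit v(t) = -25·t^4 + 8·t^3 - 15·t^2 - 6·t + 5. Durch Einsetzen von t = 1: v(1) = -33.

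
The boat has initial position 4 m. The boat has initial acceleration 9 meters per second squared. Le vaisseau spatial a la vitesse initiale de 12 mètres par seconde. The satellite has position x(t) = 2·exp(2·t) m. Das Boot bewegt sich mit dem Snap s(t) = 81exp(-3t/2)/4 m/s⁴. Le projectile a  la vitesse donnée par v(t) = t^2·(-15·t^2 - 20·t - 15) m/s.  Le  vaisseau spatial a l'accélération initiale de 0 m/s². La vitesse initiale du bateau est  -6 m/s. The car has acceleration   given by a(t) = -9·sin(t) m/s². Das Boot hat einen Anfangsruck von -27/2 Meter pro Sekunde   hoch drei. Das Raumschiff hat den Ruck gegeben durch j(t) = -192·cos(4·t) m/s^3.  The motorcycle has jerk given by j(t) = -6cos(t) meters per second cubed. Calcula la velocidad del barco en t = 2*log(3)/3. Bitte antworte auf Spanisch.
Debemos encontrar la integral de nuestra ecuación del snap s(t) = 81·exp(-3·t/2)/4 3 veces. La antiderivada del snap, con j(0) = -27/2, da la sacudida: j(t) = -27·exp(-3·t/2)/2. Integrando la sacudida y usando la condición inicial a(0) = 9, obtenemos a(t) = 9·exp(-3·t/2). La integral de la aceleración es la velocidad. Usando v(0) = -6, obtenemos v(t) = -6·exp(-3·t/2). De la ecuación de la velocidad v(t) = -6·exp(-3·t/2), sustituimos t = 2*log(3)/3 para obtener v = -2.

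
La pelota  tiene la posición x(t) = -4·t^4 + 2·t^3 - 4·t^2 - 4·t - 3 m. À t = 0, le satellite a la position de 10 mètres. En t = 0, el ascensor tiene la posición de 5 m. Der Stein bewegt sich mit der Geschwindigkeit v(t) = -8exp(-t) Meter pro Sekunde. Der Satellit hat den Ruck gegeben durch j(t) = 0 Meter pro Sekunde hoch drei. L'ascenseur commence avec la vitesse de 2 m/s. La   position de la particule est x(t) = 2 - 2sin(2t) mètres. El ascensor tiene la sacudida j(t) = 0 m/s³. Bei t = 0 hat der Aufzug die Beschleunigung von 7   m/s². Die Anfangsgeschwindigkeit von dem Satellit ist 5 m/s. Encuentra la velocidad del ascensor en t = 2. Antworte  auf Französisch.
En partant du jerk j(t) = 0, nous prenons 2 primitives. L'intégrale du jerk est l'accélération. En utilisant a(0) = 7, nous obtenons a(t) = 7. L'intégrale de l'accélération, avec v(0) = 2, donne la vitesse: v(t) = 7·t + 2. Nous avons la vitesse v(t) = 7·t + 2. En substituant t = 2: v(2) = 16.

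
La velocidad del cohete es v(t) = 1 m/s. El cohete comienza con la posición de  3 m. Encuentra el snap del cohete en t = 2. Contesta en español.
Partiendo de la velocidad v(t) = 1, tomamos 3 derivadas. Derivando la velocidad, obtenemos la aceleración: a(t) = 0. Derivando la aceleración, obtenemos la sacudida: j(t) = 0. La derivada de la sacudida da el snap: s(t) = 0. Tenemos el snap s(t) = 0. Sustituyendo t = 2: s(2) = 0.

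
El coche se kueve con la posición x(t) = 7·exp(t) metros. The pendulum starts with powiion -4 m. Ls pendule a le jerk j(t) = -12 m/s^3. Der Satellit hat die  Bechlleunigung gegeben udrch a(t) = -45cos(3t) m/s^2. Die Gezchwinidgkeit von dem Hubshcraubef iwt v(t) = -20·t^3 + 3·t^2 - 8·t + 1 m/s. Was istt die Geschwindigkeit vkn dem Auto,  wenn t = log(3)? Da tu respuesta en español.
Partiendo de la posición x(t) = 7·exp(t), tomamos 1 derivada. Tomando d/dt de x(t), encontramos v(t) = 7·exp(t). Usando v(t) = 7·exp(t) y sustituyendo t = log(3), encontramos v = 21.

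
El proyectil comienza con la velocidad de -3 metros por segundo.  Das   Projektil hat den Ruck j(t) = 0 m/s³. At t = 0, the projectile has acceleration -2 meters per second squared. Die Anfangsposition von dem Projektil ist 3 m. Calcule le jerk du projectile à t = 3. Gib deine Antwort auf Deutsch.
Aus der Gleichung für den Ruck j(t) = 0, setzen wir t = 3 ein und erhalten j = 0.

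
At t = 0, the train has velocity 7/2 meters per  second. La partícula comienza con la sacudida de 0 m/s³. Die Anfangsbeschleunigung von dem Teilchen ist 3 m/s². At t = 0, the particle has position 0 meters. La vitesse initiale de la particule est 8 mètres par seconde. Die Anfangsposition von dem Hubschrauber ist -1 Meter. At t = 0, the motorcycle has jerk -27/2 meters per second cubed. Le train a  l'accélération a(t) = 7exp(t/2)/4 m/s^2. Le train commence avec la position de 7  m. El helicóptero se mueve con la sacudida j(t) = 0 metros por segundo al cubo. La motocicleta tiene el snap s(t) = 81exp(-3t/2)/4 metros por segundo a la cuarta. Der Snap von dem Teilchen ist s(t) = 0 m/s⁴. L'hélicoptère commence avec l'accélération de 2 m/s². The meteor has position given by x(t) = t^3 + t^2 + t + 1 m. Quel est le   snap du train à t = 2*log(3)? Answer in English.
Starting from acceleration a(t) = 7·exp(t/2)/4, we take 2 derivatives. The derivative of acceleration gives jerk: j(t) = 7·exp(t/2)/8. The derivative of jerk gives snap: s(t) = 7·exp(t/2)/16. From the given snap equation s(t) = 7·exp(t/2)/16, we substitute t = 2*log(3) to get s = 21/16.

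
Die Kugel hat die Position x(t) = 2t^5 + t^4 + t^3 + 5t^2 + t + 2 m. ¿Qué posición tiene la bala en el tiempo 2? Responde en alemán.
Wir haben die Position x(t) = 2·t^5 + t^4 + t^3 + 5·t^2 + t + 2. Durch Einsetzen von t = 2: x(2) = 112.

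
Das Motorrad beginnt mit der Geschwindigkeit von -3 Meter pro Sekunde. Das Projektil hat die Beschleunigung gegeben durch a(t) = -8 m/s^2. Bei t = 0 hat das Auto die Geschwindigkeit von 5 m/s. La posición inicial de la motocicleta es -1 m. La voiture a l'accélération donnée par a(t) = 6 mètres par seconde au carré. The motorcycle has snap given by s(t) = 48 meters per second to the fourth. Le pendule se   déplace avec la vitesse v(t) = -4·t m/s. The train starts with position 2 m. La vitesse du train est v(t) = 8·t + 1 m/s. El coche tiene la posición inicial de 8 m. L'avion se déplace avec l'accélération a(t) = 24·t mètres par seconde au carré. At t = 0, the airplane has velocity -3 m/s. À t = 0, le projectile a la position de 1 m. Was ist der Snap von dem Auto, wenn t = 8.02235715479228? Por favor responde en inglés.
We must differentiate our acceleration equation a(t) = 6 2 times. Differentiating acceleration, we get jerk: j(t) = 0. Differentiating jerk, we get snap: s(t) = 0. We have snap s(t) = 0. Substituting t = 8.02235715479228: s(8.02235715479228) = 0.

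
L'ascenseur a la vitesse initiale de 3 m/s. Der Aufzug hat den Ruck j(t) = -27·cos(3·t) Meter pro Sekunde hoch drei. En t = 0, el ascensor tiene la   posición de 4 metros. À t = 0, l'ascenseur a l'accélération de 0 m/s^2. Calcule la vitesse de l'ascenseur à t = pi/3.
Nous devons intégrer notre équation du jerk j(t) = -27·cos(3·t) 2 fois. La primitive du jerk, avec a(0) = 0, donne l'accélération: a(t) = -9·sin(3·t). En intégrant l'accélération et en utilisant la condition initiale v(0) = 3, nous obtenons v(t) = 3·cos(3·t). De l'équation de la vitesse v(t) = 3·cos(3·t), nous substituons t = pi/3 pour obtenir v = -3.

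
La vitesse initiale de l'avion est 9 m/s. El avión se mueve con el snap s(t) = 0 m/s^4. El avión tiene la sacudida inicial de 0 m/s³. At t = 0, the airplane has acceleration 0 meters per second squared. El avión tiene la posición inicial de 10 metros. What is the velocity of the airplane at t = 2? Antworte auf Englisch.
We need to integrate our snap equation s(t) = 0 3 times. The antiderivative of snap, with j(0) = 0, gives jerk: j(t) = 0. Integrating jerk and using the initial condition a(0) = 0, we get a(t) = 0. Taking ∫a(t)dt and applying v(0) = 9, we find v(t) = 9. Using v(t) = 9 and substituting t = 2, we find v = 9.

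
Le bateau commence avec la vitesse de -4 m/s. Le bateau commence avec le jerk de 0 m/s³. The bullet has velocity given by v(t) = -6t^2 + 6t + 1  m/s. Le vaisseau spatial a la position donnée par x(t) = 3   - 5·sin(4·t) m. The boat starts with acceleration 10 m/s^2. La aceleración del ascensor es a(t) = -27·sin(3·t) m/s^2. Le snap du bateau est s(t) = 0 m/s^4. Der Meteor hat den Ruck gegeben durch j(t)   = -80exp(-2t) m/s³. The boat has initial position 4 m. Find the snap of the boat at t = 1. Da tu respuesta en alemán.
Wir haben den Snap s(t) = 0. Durch Einsetzen von t = 1: s(1) = 0.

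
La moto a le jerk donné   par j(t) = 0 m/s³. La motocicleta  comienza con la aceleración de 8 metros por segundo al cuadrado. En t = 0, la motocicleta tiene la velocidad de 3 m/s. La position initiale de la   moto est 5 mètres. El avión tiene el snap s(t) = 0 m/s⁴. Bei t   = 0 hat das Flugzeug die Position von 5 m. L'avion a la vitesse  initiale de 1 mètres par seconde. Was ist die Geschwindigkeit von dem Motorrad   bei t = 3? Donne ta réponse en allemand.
Wir müssen unsere Gleichung für den Ruck j(t) = 0 2-mal integrieren. Die Stammfunktion von dem Ruck ist die Beschleunigung. Mit a(0) = 8 erhalten wir a(t) = 8. Durch Integration von der Beschleunigung und Verwendung der Anfangsbedingung v(0) = 3, erhalten wir v(t) = 8·t + 3. Mit v(t) = 8·t + 3 und Einsetzen von t = 3, finden wir v = 27.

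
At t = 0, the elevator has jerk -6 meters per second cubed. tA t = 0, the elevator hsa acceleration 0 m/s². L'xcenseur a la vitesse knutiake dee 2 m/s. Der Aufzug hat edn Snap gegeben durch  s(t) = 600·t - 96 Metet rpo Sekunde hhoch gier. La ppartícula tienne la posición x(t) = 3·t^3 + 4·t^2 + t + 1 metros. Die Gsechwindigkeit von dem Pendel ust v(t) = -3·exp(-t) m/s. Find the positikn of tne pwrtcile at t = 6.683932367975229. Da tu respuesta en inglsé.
Using x(t) = 3·t^3 + 4·t^2 + t + 1 and substituting t = 6.683932367975229, we find x = 1082.19681108640.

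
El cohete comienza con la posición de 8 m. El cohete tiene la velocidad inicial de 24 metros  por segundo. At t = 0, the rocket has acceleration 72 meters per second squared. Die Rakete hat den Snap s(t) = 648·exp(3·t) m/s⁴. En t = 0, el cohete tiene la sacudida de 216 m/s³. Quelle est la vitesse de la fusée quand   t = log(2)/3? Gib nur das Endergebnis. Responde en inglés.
The answer is 48.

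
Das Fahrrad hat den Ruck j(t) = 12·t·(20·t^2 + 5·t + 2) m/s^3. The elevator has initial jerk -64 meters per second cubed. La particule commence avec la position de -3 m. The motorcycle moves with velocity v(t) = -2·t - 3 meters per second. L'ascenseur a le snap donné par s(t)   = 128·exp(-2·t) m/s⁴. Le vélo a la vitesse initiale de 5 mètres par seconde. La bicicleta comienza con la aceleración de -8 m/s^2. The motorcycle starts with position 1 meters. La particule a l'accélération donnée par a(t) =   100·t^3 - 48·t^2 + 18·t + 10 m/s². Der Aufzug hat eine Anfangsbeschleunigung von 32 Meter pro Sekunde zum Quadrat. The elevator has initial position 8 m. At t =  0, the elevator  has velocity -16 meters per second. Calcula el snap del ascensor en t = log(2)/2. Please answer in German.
Wir haben den Snap s(t) = 128·exp(-2·t). Durch Einsetzen von t = log(2)/2: s(log(2)/2) = 64.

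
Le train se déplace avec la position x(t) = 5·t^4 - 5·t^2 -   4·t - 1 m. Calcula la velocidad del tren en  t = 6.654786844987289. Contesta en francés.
Nous devons dériver notre équation de la position x(t) = 5·t^4 - 5·t^2 - 4·t - 1 1 fois. La dérivée de la position donne la vitesse: v(t) = 20·t^3 - 10·t - 4. Nous avons la vitesse v(t) = 20·t^3 - 10·t - 4. En substituant t = 6.654786844987289: v(6.654786844987289) = 5823.75495153094.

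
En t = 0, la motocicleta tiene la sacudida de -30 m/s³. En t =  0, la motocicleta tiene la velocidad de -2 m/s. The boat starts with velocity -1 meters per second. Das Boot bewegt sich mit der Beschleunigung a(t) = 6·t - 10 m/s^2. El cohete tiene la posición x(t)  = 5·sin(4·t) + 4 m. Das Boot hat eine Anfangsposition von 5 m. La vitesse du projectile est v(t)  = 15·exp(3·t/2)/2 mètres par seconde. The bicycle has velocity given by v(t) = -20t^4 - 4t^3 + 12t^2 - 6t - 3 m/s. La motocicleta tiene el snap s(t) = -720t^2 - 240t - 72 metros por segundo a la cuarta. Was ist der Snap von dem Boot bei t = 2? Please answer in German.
Ausgehend von der Beschleunigung a(t) = 6·t - 10, nehmen wir 2 Ableitungen. Durch Ableiten von der Beschleunigung erhalten wir den Ruck: j(t) = 6. Durch Ableiten von dem Ruck erhalten wir den Snap: s(t) = 0. Mit s(t) = 0 und Einsetzen von t = 2, finden wir s = 0.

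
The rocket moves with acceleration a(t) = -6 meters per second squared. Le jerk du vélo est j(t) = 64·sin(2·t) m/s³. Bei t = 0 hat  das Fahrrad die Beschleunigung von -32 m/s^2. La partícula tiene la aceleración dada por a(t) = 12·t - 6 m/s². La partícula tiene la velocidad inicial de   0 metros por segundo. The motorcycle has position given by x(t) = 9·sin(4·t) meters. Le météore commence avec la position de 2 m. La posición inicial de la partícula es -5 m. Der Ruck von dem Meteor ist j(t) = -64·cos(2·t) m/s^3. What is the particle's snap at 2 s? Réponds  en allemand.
Ausgehend von der Beschleunigung a(t) = 12·t - 6, nehmen wir 2 Ableitungen. Mit d/dt von a(t) finden wir j(t) = 12. Mit d/dt von j(t) finden wir s(t) = 0. Wir haben den Snap s(t) = 0. Durch Einsetzen von t = 2: s(2) = 0.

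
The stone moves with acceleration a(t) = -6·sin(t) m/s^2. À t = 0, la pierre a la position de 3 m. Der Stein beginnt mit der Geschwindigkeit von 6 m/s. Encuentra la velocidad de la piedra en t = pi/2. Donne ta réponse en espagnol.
Necesitamos integrar nuestra ecuación de la aceleración a(t) = -6·sin(t) 1 vez. Integrando la aceleración y usando la condición inicial v(0) = 6, obtenemos v(t) = 6·cos(t). Usando v(t) = 6·cos(t) y sustituyendo t = pi/2, encontramos v = 0.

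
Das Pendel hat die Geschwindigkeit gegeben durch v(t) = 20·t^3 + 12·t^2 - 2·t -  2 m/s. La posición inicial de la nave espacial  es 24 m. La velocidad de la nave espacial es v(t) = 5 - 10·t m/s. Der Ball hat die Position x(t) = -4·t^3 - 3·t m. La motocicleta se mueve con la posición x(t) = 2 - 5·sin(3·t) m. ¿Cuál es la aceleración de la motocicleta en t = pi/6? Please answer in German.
Um dies zu lösen, müssen wir 2 Ableitungen unserer Gleichung für die Position x(t) = 2 - 5·sin(3·t) nehmen. Mit d/dt von x(t) finden wir v(t) = -15·cos(3·t). Mit d/dt von v(t) finden wir a(t) = 45·sin(3·t). Wir haben die Beschleunigung a(t) = 45·sin(3·t). Durch Einsetzen von t = pi/6: a(pi/6) = 45.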